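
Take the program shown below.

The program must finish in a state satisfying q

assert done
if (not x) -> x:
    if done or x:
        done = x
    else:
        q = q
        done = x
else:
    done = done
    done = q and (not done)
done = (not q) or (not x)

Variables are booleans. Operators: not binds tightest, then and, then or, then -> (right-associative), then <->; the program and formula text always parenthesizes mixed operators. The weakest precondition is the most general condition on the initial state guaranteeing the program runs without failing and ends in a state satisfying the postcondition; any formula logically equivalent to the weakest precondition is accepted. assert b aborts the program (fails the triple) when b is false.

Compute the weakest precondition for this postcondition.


Working backward. After the program, q must hold.
Before done := (not q) or (not x): q
Then branch requires ((done or x) -> q) and ((not (done or x)) -> q); else branch requires q.
Before the if: (((not x) -> x) -> (((done or x) -> q) and ((not (done or x)) -> q))) and ((not ((not x) -> x)) -> q)
Before assert done: done and (((not x) -> x) -> (((done or x) -> q) and ((not (done or x)) -> q))) and ((not ((not x) -> x)) -> q)
Answer: WP = done and (((not x) -> x) -> (((done or x) -> q) and ((not (done or x)) -> q))) and ((not ((not x) -> x)) -> q)


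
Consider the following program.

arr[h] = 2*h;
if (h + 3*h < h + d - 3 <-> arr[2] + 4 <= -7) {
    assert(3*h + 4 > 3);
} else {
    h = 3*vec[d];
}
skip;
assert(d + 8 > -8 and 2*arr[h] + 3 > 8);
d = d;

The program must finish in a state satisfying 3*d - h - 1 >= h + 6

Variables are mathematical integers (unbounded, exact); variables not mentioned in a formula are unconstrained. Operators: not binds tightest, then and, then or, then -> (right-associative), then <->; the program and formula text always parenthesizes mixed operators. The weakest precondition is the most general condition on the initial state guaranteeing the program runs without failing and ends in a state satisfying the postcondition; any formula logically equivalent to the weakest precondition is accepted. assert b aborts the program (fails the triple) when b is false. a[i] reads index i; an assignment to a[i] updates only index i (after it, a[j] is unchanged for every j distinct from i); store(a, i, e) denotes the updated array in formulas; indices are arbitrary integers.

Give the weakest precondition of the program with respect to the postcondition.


Working backward. After the program, the postcondition 3*d - h - 1 >= h + 6 must hold; in canonical form it is 3*d >= 2*h + 7.
Before d := d: 3*d >= 2*h + 7
Before assert d + 8 > -8 and 2*arr[h] + 3 > 8: d > -16 and 2*arr[h] > 5 and 3*d >= 2*h + 7
Before skip: d > -16 and 2*arr[h] > 5 and 3*d >= 2*h + 7
Then branch requires 3*h > -1 and d > -16 and 2*arr[h] > 5 and 3*d >= 2*h + 7; else branch requires d > -16 and 2*arr[3*vec[d]] > 5 and 3*d >= 6*vec[d] + 7.
Before the if: ((3*h < d - 3 <-> arr[2] <= -11) -> (3*h > -1 and d > -16 and 2*arr[h] > 5 and 3*d >= 2*h + 7)) and ((not (3*h < d - 3 <-> arr[2] <= -11)) -> (d > -16 and 2*arr[3*vec[d]] > 5 and 3*d >= 6*vec[d] + 7))
Before arr[h] := 2*h: ((3*h < d - 3 <-> store(arr, h, 2*h)[2] <= -11) -> (3*h > -1 and d > -16 and 2*store(arr, h, 2*h)[h] > 5 and 3*d >= 2*h + 7)) and ((not (3*h < d - 3 <-> store(arr, h, 2*h)[2] <= -11)) -> (d > -16 and 2*store(arr, h, 2*h)[3*vec[d]] > 5 and 3*d >= 6*vec[d] + 7))
Answer: WP = ((3*h < d - 3 <-> store(arr, h, 2*h)[2] <= -11) -> (3*h > -1 and d > -16 and 2*store(arr, h, 2*h)[h] > 5 and 3*d >= 2*h + 7)) and ((not (3*h < d - 3 <-> store(arr, h, 2*h)[2] <= -11)) -> (d > -16 and 2*store(arr, h, 2*h)[3*vec[d]] > 5 and 3*d >= 6*vec[d] + 7))


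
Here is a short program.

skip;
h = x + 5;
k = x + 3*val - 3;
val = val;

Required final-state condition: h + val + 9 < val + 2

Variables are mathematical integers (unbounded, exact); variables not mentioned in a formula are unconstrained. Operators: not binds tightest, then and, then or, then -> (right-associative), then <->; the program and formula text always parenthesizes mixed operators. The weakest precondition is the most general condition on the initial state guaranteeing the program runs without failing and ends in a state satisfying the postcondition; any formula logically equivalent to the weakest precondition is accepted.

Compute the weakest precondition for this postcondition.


Working backward. After the program, the postcondition h + val + 9 < val + 2 must hold; in canonical form it is h < -7.
Before val := val: h < -7
Before k := x + 3*val - 3: h < -7
Before h := x + 5: x < -12
Before skip: x < -12
Answer: WP = x < -12


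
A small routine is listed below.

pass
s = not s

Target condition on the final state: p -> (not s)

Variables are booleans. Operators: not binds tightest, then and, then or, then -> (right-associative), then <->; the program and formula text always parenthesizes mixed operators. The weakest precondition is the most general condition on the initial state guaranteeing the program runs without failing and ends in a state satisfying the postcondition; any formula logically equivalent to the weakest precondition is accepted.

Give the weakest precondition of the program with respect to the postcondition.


Working backward. After the program, p -> (not s) must hold.
Before s := not s: p -> s
Before skip: p -> s
Answer: WP = p -> s


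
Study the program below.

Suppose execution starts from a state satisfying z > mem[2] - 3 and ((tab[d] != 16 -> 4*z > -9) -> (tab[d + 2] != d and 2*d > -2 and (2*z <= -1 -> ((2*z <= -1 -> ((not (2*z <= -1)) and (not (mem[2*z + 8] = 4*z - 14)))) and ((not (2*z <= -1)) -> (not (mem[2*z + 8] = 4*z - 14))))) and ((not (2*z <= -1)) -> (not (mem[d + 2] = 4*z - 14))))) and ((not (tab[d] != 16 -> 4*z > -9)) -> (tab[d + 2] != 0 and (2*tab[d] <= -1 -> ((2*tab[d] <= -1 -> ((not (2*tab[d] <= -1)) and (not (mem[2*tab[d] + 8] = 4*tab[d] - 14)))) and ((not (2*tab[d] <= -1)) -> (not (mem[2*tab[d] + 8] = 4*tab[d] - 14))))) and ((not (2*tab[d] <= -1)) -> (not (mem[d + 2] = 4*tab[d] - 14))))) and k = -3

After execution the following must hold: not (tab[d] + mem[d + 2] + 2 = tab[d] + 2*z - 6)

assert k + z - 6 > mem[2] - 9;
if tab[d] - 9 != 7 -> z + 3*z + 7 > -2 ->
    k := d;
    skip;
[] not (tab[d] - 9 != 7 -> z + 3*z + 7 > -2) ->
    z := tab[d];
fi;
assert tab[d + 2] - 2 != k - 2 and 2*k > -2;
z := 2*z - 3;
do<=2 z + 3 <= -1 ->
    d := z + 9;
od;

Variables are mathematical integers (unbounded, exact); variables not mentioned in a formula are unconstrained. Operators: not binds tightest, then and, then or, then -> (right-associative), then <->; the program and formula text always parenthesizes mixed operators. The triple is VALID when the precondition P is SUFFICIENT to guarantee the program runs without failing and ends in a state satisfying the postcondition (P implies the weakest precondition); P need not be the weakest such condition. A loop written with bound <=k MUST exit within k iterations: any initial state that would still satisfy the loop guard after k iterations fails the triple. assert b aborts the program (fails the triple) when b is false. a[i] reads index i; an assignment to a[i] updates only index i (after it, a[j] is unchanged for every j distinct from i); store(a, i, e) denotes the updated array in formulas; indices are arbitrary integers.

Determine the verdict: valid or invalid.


Working backward. After the program, the postcondition not (tab[d] + mem[d + 2] + 2 = tab[d] + 2*z - 6) must hold; in canonical form it is not (mem[d + 2] = 2*z - 8).
Before the loop (bound <=2), unroll the exhaustion recursion (WP_0 = exit-now case; WP_j = one more guarded iteration, up to j = 2):
  WP_0: (not (z <= -4)) and (not (mem[d + 2] = 2*z - 8))
  WP_1: (z <= -4 -> ((not (z <= -4)) and (not (mem[z + 11] = 2*z - 8)))) and ((not (z <= -4)) -> (not (mem[d + 2] = 2*z - 8)))
  WP_2: (z <= -4 -> ((z <= -4 -> ((not (z <= -4)) and (not (mem[z + 11] = 2*z - 8)))) and ((not (z <= -4)) -> (not (mem[z + 11] = 2*z - 8))))) and ((not (z <= -4)) -> (not (mem[d + 2] = 2*z - 8)))
So before the loop: (z <= -4 -> ((z <= -4 -> ((not (z <= -4)) and (not (mem[z + 11] = 2*z - 8)))) and ((not (z <= -4)) -> (not (mem[z + 11] = 2*z - 8))))) and ((not (z <= -4)) -> (not (mem[d + 2] = 2*z - 8)))
Before z := 2*z - 3: (2*z <= -1 -> ((2*z <= -1 -> ((not (2*z <= -1)) and (not (mem[2*z + 8] = 4*z - 14)))) and ((not (2*z <= -1)) -> (not (mem[2*z + 8] = 4*z - 14))))) and ((not (2*z <= -1)) -> (not (mem[d + 2] = 4*z - 14)))
Before assert tab[d + 2] - 2 != k - 2 and 2*k > -2: tab[d + 2] != k and 2*k > -2 and (2*z <= -1 -> ((2*z <= -1 -> ((not (2*z <= -1)) and (not (mem[2*z + 8] = 4*z - 14)))) and ((not (2*z <= -1)) -> (not (mem[2*z + 8] = 4*z - 14))))) and ((not (2*z <= -1)) -> (not (mem[d + 2] = 4*z - 14)))
Then branch requires tab[d + 2] != d and 2*d > -2 and (2*z <= -1 -> ((2*z <= -1 -> ((not (2*z <= -1)) and (not (mem[2*z + 8] = 4*z - 14)))) and ((not (2*z <= -1)) -> (not (mem[2*z + 8] = 4*z - 14))))) and ((not (2*z <= -1)) -> (not (mem[d + 2] = 4*z - 14))); else branch requires tab[d + 2] != k and 2*k > -2 and (2*tab[d] <= -1 -> ((2*tab[d] <= -1 -> ((not (2*tab[d] <= -1)) and (not (mem[2*tab[d] + 8] = 4*tab[d] - 14)))) and ((not (2*tab[d] <= -1)) -> (not (mem[2*tab[d] + 8] = 4*tab[d] - 14))))) and ((not (2*tab[d] <= -1)) -> (not (mem[d + 2] = 4*tab[d] - 14))).
Before the if: ((tab[d] != 16 -> 4*z > -9) -> (tab[d + 2] != d and 2*d > -2 and (2*z <= -1 -> ((2*z <= -1 -> ((not (2*z <= -1)) and (not (mem[2*z + 8] = 4*z - 14)))) and ((not (2*z <= -1)) -> (not (mem[2*z + 8] = 4*z - 14))))) and ((not (2*z <= -1)) -> (not (mem[d + 2] = 4*z - 14))))) and ((not (tab[d] != 16 -> 4*z > -9)) -> (tab[d + 2] != k and 2*k > -2 and (2*tab[d] <= -1 -> ((2*tab[d] <= -1 -> ((not (2*tab[d] <= -1)) and (not (mem[2*tab[d] + 8] = 4*tab[d] - 14)))) and ((not (2*tab[d] <= -1)) -> (not (mem[2*tab[d] + 8] = 4*tab[d] - 14))))) and ((not (2*tab[d] <= -1)) -> (not (mem[d + 2] = 4*tab[d] - 14)))))
Before assert k + z - 6 > mem[2] - 9: k + z > mem[2] - 3 and ((tab[d] != 16 -> 4*z > -9) -> (tab[d + 2] != d and 2*d > -2 and (2*z <= -1 -> ((2*z <= -1 -> ((not (2*z <= -1)) and (not (mem[2*z + 8] = 4*z - 14)))) and ((not (2*z <= -1)) -> (not (mem[2*z + 8] = 4*z - 14))))) and ((not (2*z <= -1)) -> (not (mem[d + 2] = 4*z - 14))))) and ((not (tab[d] != 16 -> 4*z > -9)) -> (tab[d + 2] != k and 2*k > -2 and (2*tab[d] <= -1 -> ((2*tab[d] <= -1 -> ((not (2*tab[d] <= -1)) and (not (mem[2*tab[d] + 8] = 4*tab[d] - 14)))) and ((not (2*tab[d] <= -1)) -> (not (mem[2*tab[d] + 8] = 4*tab[d] - 14))))) and ((not (2*tab[d] <= -1)) -> (not (mem[d + 2] = 4*tab[d] - 14)))))
The weakest precondition is k + z > mem[2] - 3 and ((tab[d] != 16 -> 4*z > -9) -> (tab[d + 2] != d and 2*d > -2 and (2*z <= -1 -> ((2*z <= -1 -> ((not (2*z <= -1)) and (not (mem[2*z + 8] = 4*z - 14)))) and ((not (2*z <= -1)) -> (not (mem[2*z + 8] = 4*z - 14))))) and ((not (2*z <= -1)) -> (not (mem[d + 2] = 4*z - 14))))) and ((not (tab[d] != 16 -> 4*z > -9)) -> (tab[d + 2] != k and 2*k > -2 and (2*tab[d] <= -1 -> ((2*tab[d] <= -1 -> ((not (2*tab[d] <= -1)) and (not (mem[2*tab[d] + 8] = 4*tab[d] - 14)))) and ((not (2*tab[d] <= -1)) -> (not (mem[2*tab[d] + 8] = 4*tab[d] - 14))))) and ((not (2*tab[d] <= -1)) -> (not (mem[d + 2] = 4*tab[d] - 14))))).
Check whether z > mem[2] - 3 and ((tab[d] != 16 -> 4*z > -9) -> (tab[d + 2] != d and 2*d > -2 and (2*z <= -1 -> ((2*z <= -1 -> ((not (2*z <= -1)) and (not (mem[2*z + 8] = 4*z - 14)))) and ((not (2*z <= -1)) -> (not (mem[2*z + 8] = 4*z - 14))))) and ((not (2*z <= -1)) -> (not (mem[d + 2] = 4*z - 14))))) and ((not (tab[d] != 16 -> 4*z > -9)) -> (tab[d + 2] != 0 and (2*tab[d] <= -1 -> ((2*tab[d] <= -1 -> ((not (2*tab[d] <= -1)) and (not (mem[2*tab[d] + 8] = 4*tab[d] - 14)))) and ((not (2*tab[d] <= -1)) -> (not (mem[2*tab[d] + 8] = 4*tab[d] - 14))))) and ((not (2*tab[d] <= -1)) -> (not (mem[d + 2] = 4*tab[d] - 14))))) and k = -3 implies it.
Countermodel: at the initial state d = 7040, k = -3, mem = {[2] = 0, [8] = 0, [24] = 0, [7040] = 0, [7042] = 15521, elsewhere 0}, tab = {[2] = 8, [8] = 8, [24] = 8, [7040] = 8, [7042] = 8, elsewhere 8}, z = 0, the precondition holds but the weakest precondition fails.
Answer: invalid


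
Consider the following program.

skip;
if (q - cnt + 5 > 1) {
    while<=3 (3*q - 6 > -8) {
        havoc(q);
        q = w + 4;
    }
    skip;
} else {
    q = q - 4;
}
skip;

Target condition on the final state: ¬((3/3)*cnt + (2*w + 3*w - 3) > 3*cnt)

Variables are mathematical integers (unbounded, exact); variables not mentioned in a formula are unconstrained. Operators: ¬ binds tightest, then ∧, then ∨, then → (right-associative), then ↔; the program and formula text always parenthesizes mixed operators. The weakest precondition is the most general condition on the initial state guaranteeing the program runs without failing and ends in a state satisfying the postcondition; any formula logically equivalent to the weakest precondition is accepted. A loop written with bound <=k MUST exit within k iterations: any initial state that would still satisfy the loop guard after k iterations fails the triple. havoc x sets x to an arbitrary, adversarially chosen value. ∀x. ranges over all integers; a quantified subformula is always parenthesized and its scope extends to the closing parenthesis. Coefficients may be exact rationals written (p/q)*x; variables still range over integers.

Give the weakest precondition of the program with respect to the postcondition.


Working backward. After the program, the postcondition ¬((3/3)*cnt + (2*w + 3*w - 3) > 3*cnt) must hold; in canonical form it is ¬(5*w > 2*cnt + 3).
Before skip: ¬(5*w > 2*cnt + 3)
Then branch requires (3*q > -2 → ((3*w > -14 → ((3*w > -14 → ((¬(3*w > -14)) ∧ (¬(5*w > 2*cnt + 3)))) ∧ ((¬(3*w > -14)) → (¬(5*w > 2*cnt + 3))))) ∧ ((¬(3*w > -14)) → (¬(5*w > 2*cnt + 3))))) ∧ ((¬(3*q > -2)) → (¬(5*w > 2*cnt + 3))); else branch requires ¬(5*w > 2*cnt + 3).
Before the if: (q > cnt - 4 → ((3*q > -2 → ((3*w > -14 → ((3*w > -14 → ((¬(3*w > -14)) ∧ (¬(5*w > 2*cnt + 3)))) ∧ ((¬(3*w > -14)) → (¬(5*w > 2*cnt + 3))))) ∧ ((¬(3*w > -14)) → (¬(5*w > 2*cnt + 3))))) ∧ ((¬(3*q > -2)) → (¬(5*w > 2*cnt + 3))))) ∧ ((¬(q > cnt - 4)) → (¬(5*w > 2*cnt + 3)))
Before skip: (q > cnt - 4 → ((3*q > -2 → ((3*w > -14 → ((3*w > -14 → ((¬(3*w > -14)) ∧ (¬(5*w > 2*cnt + 3)))) ∧ ((¬(3*w > -14)) → (¬(5*w > 2*cnt + 3))))) ∧ ((¬(3*w > -14)) → (¬(5*w > 2*cnt + 3))))) ∧ ((¬(3*q > -2)) → (¬(5*w > 2*cnt + 3))))) ∧ ((¬(q > cnt - 4)) → (¬(5*w > 2*cnt + 3)))
Answer: WP = (q > cnt - 4 → ((3*q > -2 → ((3*w > -14 → ((3*w > -14 → ((¬(3*w > -14)) ∧ (¬(5*w > 2*cnt + 3)))) ∧ ((¬(3*w > -14)) → (¬(5*w > 2*cnt + 3))))) ∧ ((¬(3*w > -14)) → (¬(5*w > 2*cnt + 3))))) ∧ ((¬(3*q > -2)) → (¬(5*w > 2*cnt + 3))))) ∧ ((¬(q > cnt - 4)) → (¬(5*w > 2*cnt + 3)))


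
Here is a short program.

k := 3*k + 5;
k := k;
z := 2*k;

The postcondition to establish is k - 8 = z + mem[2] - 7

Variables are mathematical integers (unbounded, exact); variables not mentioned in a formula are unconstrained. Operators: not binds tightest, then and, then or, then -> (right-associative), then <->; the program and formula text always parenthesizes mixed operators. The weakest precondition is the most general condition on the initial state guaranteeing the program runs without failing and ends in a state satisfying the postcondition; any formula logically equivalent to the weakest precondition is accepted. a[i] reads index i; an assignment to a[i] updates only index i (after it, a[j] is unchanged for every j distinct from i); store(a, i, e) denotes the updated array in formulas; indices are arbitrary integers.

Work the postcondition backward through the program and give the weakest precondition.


Working backward. After the program, the postcondition k - 8 = z + mem[2] - 7 must hold; in canonical form it is k = mem[2] + z + 1.
Before z := 2*k: mem[2] + k = -1
Before k := k: mem[2] + k = -1
Before k := 3*k + 5: mem[2] + 3*k = -6
Answer: WP = mem[2] + 3*k = -6


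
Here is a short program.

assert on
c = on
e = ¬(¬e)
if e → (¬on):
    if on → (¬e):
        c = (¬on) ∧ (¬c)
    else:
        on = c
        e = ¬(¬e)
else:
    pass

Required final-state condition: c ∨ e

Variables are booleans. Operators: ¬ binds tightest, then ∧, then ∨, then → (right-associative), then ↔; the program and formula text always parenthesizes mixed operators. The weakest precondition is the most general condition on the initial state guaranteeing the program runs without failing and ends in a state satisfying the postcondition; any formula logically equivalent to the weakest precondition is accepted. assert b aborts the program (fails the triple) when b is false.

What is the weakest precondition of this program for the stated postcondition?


Working backward. After the program, c ∨ e must hold.
Then branch requires ((on → (¬e)) → (((¬on) ∧ (¬c)) ∨ e)) ∧ ((¬(on → (¬e))) → (c ∨ e)); else branch requires c ∨ e.
Before the if: ((e → (¬on)) → (((on → (¬e)) → (((¬on) ∧ (¬c)) ∨ e)) ∧ ((¬(on → (¬e))) → (c ∨ e)))) ∧ ((¬(e → (¬on))) → (c ∨ e))
Before e := ¬(¬e): ((e → (¬on)) → (((on → (¬e)) → (((¬on) ∧ (¬c)) ∨ e)) ∧ ((¬(on → (¬e))) → (c ∨ e)))) ∧ ((¬(e → (¬on))) → (c ∨ e))
Before c := on: ((e → (¬on)) → (((on → (¬e)) → ((¬on) ∨ e)) ∧ ((¬(on → (¬e))) → (on ∨ e)))) ∧ ((¬(e → (¬on))) → (on ∨ e))
Before assert on: on ∧ ((e → (¬on)) → (((on → (¬e)) → ((¬on) ∨ e)) ∧ ((¬(on → (¬e))) → (on ∨ e)))) ∧ ((¬(e → (¬on))) → (on ∨ e))
Answer: WP = on ∧ ((e → (¬on)) → (((on → (¬e)) → ((¬on) ∨ e)) ∧ ((¬(on → (¬e))) → (on ∨ e)))) ∧ ((¬(e → (¬on))) → (on ∨ e))


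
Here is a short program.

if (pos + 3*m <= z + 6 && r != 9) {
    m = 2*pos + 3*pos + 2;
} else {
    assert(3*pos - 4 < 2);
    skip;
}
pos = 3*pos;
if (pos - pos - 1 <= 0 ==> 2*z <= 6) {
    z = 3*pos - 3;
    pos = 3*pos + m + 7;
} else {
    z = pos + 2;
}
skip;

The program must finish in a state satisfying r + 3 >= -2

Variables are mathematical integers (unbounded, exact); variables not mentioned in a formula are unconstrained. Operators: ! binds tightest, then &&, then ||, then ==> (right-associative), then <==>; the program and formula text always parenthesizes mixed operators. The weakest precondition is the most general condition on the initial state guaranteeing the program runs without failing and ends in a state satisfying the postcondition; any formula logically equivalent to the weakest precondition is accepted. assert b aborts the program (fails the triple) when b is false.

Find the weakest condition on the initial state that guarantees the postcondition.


Working backward. After the program, the postcondition r + 3 >= -2 must hold; in canonical form it is r >= -5.
Before skip: r >= -5
Then branch requires r >= -5; else branch requires r >= -5.
Before the if: (2*z <= 6 ==> r >= -5) && ((!(2*z <= 6)) ==> r >= -5)
Before pos := 3*pos: (2*z <= 6 ==> r >= -5) && ((!(2*z <= 6)) ==> r >= -5)
Then branch requires (2*z <= 6 ==> r >= -5) && ((!(2*z <= 6)) ==> r >= -5); else branch requires 3*pos < 6 && (2*z <= 6 ==> r >= -5) && ((!(2*z <= 6)) ==> r >= -5).
Before the if: ((3*m + pos <= z + 6 && r != 9) ==> ((2*z <= 6 ==> r >= -5) && ((!(2*z <= 6)) ==> r >= -5))) && ((!(3*m + pos <= z + 6 && r != 9)) ==> (3*pos < 6 && (2*z <= 6 ==> r >= -5) && ((!(2*z <= 6)) ==> r >= -5)))
Answer: WP = ((3*m + pos <= z + 6 && r != 9) ==> ((2*z <= 6 ==> r >= -5) && ((!(2*z <= 6)) ==> r >= -5))) && ((!(3*m + pos <= z + 6 && r != 9)) ==> (3*pos < 6 && (2*z <= 6 ==> r >= -5) && ((!(2*z <= 6)) ==> r >= -5)))


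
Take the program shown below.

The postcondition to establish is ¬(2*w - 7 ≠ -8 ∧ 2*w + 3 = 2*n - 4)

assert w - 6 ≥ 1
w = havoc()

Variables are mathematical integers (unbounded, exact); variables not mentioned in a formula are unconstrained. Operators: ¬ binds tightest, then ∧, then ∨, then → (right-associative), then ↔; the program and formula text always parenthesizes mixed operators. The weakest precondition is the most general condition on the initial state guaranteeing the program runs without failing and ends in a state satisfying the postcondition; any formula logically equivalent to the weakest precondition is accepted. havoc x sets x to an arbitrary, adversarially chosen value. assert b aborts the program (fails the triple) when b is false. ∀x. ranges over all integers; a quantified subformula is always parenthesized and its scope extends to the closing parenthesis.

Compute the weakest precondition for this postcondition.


Working backward. After the program, the postcondition ¬(2*w - 7 ≠ -8 ∧ 2*w + 3 = 2*n - 4) must hold; in canonical form it is ¬(2*w ≠ -1 ∧ 2*w = 2*n - 7).
Before havoc w: ∀w_1. (¬(2*w_1 ≠ -1 ∧ 2*w_1 = 2*n - 7))
Before assert w - 6 ≥ 1: w ≥ 7 ∧ (∀w_1. (¬(2*w_1 ≠ -1 ∧ 2*w_1 = 2*n - 7)))
Answer: WP = w ≥ 7 ∧ (∀w_1. (¬(2*w_1 ≠ -1 ∧ 2*w_1 = 2*n - 7)))


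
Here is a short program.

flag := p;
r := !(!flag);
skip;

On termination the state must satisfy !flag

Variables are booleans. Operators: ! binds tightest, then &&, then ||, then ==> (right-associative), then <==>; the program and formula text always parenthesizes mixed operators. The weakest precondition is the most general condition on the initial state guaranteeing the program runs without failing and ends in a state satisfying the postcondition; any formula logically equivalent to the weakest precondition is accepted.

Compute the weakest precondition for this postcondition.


Working backward. After the program, !flag must hold.
Before skip: !flag
Before r := !(!flag): !flag
Before flag := p: !p
Answer: WP = !p


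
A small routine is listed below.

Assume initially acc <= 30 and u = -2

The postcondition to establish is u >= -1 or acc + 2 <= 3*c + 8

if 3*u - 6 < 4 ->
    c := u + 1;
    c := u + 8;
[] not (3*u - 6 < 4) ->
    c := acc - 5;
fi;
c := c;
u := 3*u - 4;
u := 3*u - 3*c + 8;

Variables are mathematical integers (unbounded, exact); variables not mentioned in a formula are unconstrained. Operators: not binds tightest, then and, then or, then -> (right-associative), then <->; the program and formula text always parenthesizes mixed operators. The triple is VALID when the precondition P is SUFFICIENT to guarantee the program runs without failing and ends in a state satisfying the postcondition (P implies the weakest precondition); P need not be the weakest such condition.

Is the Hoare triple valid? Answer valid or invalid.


Working backward. After the program, the postcondition u >= -1 or acc + 2 <= 3*c + 8 must hold; in canonical form it is u >= -1 or acc <= 3*c + 6.
Before u := 3*u - 3*c + 8: 3*u >= 3*c - 9 or acc <= 3*c + 6
Before u := 3*u - 4: 9*u >= 3*c + 3 or acc <= 3*c + 6
Before c := c: 9*u >= 3*c + 3 or acc <= 3*c + 6
Then branch requires 6*u >= 27 or acc <= 3*u + 30; else branch requires 9*u >= 3*acc - 12 or 2*acc >= 9.
Before the if: (3*u < 10 -> (6*u >= 27 or acc <= 3*u + 30)) and ((not (3*u < 10)) -> (9*u >= 3*acc - 12 or 2*acc >= 9))
The weakest precondition is (3*u < 10 -> (6*u >= 27 or acc <= 3*u + 30)) and ((not (3*u < 10)) -> (9*u >= 3*acc - 12 or 2*acc >= 9)).
Check whether acc <= 30 and u = -2 implies it.
Countermodel: at the initial state acc = 25, u = -2, the precondition holds but the weakest precondition fails.
Answer: invalid


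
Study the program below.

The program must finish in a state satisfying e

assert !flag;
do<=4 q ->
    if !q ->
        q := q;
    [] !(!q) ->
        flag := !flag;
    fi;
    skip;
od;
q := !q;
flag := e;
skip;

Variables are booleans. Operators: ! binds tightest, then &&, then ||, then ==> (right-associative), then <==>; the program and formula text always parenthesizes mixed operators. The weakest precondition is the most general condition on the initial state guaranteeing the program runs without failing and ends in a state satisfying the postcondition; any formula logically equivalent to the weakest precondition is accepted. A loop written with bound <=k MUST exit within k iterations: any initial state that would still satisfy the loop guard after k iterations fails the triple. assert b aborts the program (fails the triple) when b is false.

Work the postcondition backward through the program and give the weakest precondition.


Working backward. After the program, e must hold.
Before skip: e
Before flag := e: e
Before q := !q: e
Before the loop (bound <=4), unroll the exhaustion recursion (WP_0 = exit-now case; WP_j = one more guarded iteration, up to j = 4):
  WP_0: (!q) && e
  WP_1: (q ==> (((!q) ==> ((!q) && e)) && (q ==> ((!q) && e)))) && ((!q) ==> e)
  WP_2: (q ==> (((!q) ==> ((q ==> (((!q) ==> ((!q) && e)) && (q ==> ((!q) && e)))) && ((!q) ==> e))) && (q ==> ((q ==> (((!q) ==> ((!q) && e)) && (q ==> ((!q) && e)))) && ((!q) ==> e))))) && ((!q) ==> e)
  WP_3: (q ==> (((!q) ==> ((q ==> (((!q) ==> ((q ==> (((!q) ==> ((!q) && e)) && (q ==> ((!q) && e)))) && ((!q) ==> e))) && (q ==> ((q ==> (((!q) ==> ((!q) && e)) && (q ==> ((!q) && e)))) && ((!q) ==> e))))) && ((!q) ==> e))) && (q ==> ((q ==> (((!q) ==> ((q ==> (((!q) ==> ((!q) && e)) && (q ==> ((!q) && e)))) && ((!q) ==> e))) && (q ==> ((q ==> (((!q) ==> ((!q) && e)) && (q ==> ((!q) && e)))) && ((!q) ==> e))))) && ((!q) ==> e))))) && ((!q) ==> e)
  WP_4: (q ==> (((!q) ==> ((q ==> (((!q) ==> ((q ==> (((!q) ==> ((q ==> (((!q) ==> ((!q) && e)) && (q ==> ((!q) && e)))) && ((!q) ==> e))) && (q ==> ((q ==> (((!q) ==> ((!q) && e)) && (q ==> ((!q) && e)))) && ((!q) ==> e))))) && ((!q) ==> e))) && (q ==> ((q ==> (((!q) ==> ((q ==> (((!q) ==> ((!q) && e)) && (q ==> ((!q) && e)))) && ((!q) ==> e))) && (q ==> ((q ==> (((!q) ==> ((!q) && e)) && (q ==> ((!q) && e)))) && ((!q) ==> e))))) && ((!q) ==> e))))) && ((!q) ==> e))) && (q ==> ((q ==> (((!q) ==> ((q ==> (((!q) ==> ((q ==> (((!q) ==> ((!q) && e)) && (q ==> ((!q) && e)))) && ((!q) ==> e))) && (q ==> ((q ==> (((!q) ==> ((!q) && e)) && (q ==> ((!q) && e)))) && ((!q) ==> e))))) && ((!q) ==> e))) && (q ==> ((q ==> (((!q) ==> ((q ==> (((!q) ==> ((!q) && e)) && (q ==> ((!q) && e)))) && ((!q) ==> e))) && (q ==> ((q ==> (((!q) ==> ((!q) && e)) && (q ==> ((!q) && e)))) && ((!q) ==> e))))) && ((!q) ==> e))))) && ((!q) ==> e))))) && ((!q) ==> e)
So before the loop: (q ==> (((!q) ==> ((q ==> (((!q) ==> ((q ==> (((!q) ==> ((q ==> (((!q) ==> ((!q) && e)) && (q ==> ((!q) && e)))) && ((!q) ==> e))) && (q ==> ((q ==> (((!q) ==> ((!q) && e)) && (q ==> ((!q) && e)))) && ((!q) ==> e))))) && ((!q) ==> e))) && (q ==> ((q ==> (((!q) ==> ((q ==> (((!q) ==> ((!q) && e)) && (q ==> ((!q) && e)))) && ((!q) ==> e))) && (q ==> ((q ==> (((!q) ==> ((!q) && e)) && (q ==> ((!q) && e)))) && ((!q) ==> e))))) && ((!q) ==> e))))) && ((!q) ==> e))) && (q ==> ((q ==> (((!q) ==> ((q ==> (((!q) ==> ((q ==> (((!q) ==> ((!q) && e)) && (q ==> ((!q) && e)))) && ((!q) ==> e))) && (q ==> ((q ==> (((!q) ==> ((!q) && e)) && (q ==> ((!q) && e)))) && ((!q) ==> e))))) && ((!q) ==> e))) && (q ==> ((q ==> (((!q) ==> ((q ==> (((!q) ==> ((!q) && e)) && (q ==> ((!q) && e)))) && ((!q) ==> e))) && (q ==> ((q ==> (((!q) ==> ((!q) && e)) && (q ==> ((!q) && e)))) && ((!q) ==> e))))) && ((!q) ==> e))))) && ((!q) ==> e))))) && ((!q) ==> e)
Before assert !flag: (!flag) && (q ==> (((!q) ==> ((q ==> (((!q) ==> ((q ==> (((!q) ==> ((q ==> (((!q) ==> ((!q) && e)) && (q ==> ((!q) && e)))) && ((!q) ==> e))) && (q ==> ((q ==> (((!q) ==> ((!q) && e)) && (q ==> ((!q) && e)))) && ((!q) ==> e))))) && ((!q) ==> e))) && (q ==> ((q ==> (((!q) ==> ((q ==> (((!q) ==> ((!q) && e)) && (q ==> ((!q) && e)))) && ((!q) ==> e))) && (q ==> ((q ==> (((!q) ==> ((!q) && e)) && (q ==> ((!q) && e)))) && ((!q) ==> e))))) && ((!q) ==> e))))) && ((!q) ==> e))) && (q ==> ((q ==> (((!q) ==> ((q ==> (((!q) ==> ((q ==> (((!q) ==> ((!q) && e)) && (q ==> ((!q) && e)))) && ((!q) ==> e))) && (q ==> ((q ==> (((!q) ==> ((!q) && e)) && (q ==> ((!q) && e)))) && ((!q) ==> e))))) && ((!q) ==> e))) && (q ==> ((q ==> (((!q) ==> ((q ==> (((!q) ==> ((!q) && e)) && (q ==> ((!q) && e)))) && ((!q) ==> e))) && (q ==> ((q ==> (((!q) ==> ((!q) && e)) && (q ==> ((!q) && e)))) && ((!q) ==> e))))) && ((!q) ==> e))))) && ((!q) ==> e))))) && ((!q) ==> e)
Answer: WP = (!flag) && (q ==> (((!q) ==> ((q ==> (((!q) ==> ((q ==> (((!q) ==> ((q ==> (((!q) ==> ((!q) && e)) && (q ==> ((!q) && e)))) && ((!q) ==> e))) && (q ==> ((q ==> (((!q) ==> ((!q) && e)) && (q ==> ((!q) && e)))) && ((!q) ==> e))))) && ((!q) ==> e))) && (q ==> ((q ==> (((!q) ==> ((q ==> (((!q) ==> ((!q) && e)) && (q ==> ((!q) && e)))) && ((!q) ==> e))) && (q ==> ((q ==> (((!q) ==> ((!q) && e)) && (q ==> ((!q) && e)))) && ((!q) ==> e))))) && ((!q) ==> e))))) && ((!q) ==> e))) && (q ==> ((q ==> (((!q) ==> ((q ==> (((!q) ==> ((q ==> (((!q) ==> ((!q) && e)) && (q ==> ((!q) && e)))) && ((!q) ==> e))) && (q ==> ((q ==> (((!q) ==> ((!q) && e)) && (q ==> ((!q) && e)))) && ((!q) ==> e))))) && ((!q) ==> e))) && (q ==> ((q ==> (((!q) ==> ((q ==> (((!q) ==> ((!q) && e)) && (q ==> ((!q) && e)))) && ((!q) ==> e))) && (q ==> ((q ==> (((!q) ==> ((!q) && e)) && (q ==> ((!q) && e)))) && ((!q) ==> e))))) && ((!q) ==> e))))) && ((!q) ==> e))))) && ((!q) ==> e)


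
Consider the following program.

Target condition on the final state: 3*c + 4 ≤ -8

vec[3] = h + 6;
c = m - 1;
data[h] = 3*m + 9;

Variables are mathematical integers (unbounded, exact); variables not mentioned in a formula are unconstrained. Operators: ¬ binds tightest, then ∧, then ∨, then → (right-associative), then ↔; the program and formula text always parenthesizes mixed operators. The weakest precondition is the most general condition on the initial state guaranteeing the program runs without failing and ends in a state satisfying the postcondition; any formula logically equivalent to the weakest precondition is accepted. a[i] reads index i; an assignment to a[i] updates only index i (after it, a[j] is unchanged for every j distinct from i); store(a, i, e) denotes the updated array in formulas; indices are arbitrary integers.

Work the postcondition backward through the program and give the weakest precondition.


Working backward. After the program, the postcondition 3*c + 4 ≤ -8 must hold; in canonical form it is 3*c ≤ -12.
Before data[h] := 3*m + 9: 3*c ≤ -12
Before c := m - 1: 3*m ≤ -9
Before vec[3] := h + 6: 3*m ≤ -9
Answer: WP = 3*m ≤ -9


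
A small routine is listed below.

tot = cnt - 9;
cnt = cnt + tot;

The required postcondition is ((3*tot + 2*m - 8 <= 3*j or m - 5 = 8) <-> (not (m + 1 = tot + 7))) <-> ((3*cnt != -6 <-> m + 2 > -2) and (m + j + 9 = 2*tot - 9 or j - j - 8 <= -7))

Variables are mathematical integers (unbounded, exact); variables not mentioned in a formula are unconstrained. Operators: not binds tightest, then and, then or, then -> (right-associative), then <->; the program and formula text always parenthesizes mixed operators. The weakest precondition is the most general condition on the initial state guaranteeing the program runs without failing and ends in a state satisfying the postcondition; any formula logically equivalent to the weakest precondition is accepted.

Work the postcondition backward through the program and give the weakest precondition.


Working backward. After the program, the postcondition ((3*tot + 2*m - 8 <= 3*j or m - 5 = 8) <-> (not (m + 1 = tot + 7))) <-> ((3*cnt != -6 <-> m + 2 > -2) and (m + j + 9 = 2*tot - 9 or j - j - 8 <= -7)) must hold; in canonical form it is ((2*m + 3*tot <= 3*j + 8 or m = 13) <-> (not (m = tot + 6))) <-> (3*cnt != -6 <-> m > -4).
Before cnt := cnt + tot: ((2*m + 3*tot <= 3*j + 8 or m = 13) <-> (not (m = tot + 6))) <-> (3*cnt + 3*tot != -6 <-> m > -4)
Before tot := cnt - 9: ((3*cnt + 2*m <= 3*j + 35 or m = 13) <-> (not (m = cnt - 3))) <-> (6*cnt != 21 <-> m > -4)
Answer: WP = ((3*cnt + 2*m <= 3*j + 35 or m = 13) <-> (not (m = cnt - 3))) <-> (6*cnt != 21 <-> m > -4)


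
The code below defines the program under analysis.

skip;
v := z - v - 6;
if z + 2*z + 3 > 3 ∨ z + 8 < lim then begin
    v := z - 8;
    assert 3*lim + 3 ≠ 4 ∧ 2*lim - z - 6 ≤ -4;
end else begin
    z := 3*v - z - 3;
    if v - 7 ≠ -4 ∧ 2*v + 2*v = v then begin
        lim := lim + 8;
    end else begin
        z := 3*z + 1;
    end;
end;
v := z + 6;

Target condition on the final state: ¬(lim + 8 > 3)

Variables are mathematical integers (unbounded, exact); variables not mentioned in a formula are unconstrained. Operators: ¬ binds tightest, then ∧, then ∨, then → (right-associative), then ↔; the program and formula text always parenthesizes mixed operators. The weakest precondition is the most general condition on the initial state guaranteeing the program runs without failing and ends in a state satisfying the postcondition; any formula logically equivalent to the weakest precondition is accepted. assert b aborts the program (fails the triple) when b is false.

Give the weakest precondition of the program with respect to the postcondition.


Working backward. After the program, the postcondition ¬(lim + 8 > 3) must hold; in canonical form it is ¬(lim > -5).
Before v := z + 6: ¬(lim > -5)
Then branch requires 3*lim ≠ 1 ∧ 2*lim ≤ z + 2 ∧ (¬(lim > -5)); else branch requires ((v ≠ 3 ∧ 3*v = 0) → (¬(lim > -13))) ∧ ((¬(v ≠ 3 ∧ 3*v = 0)) → (¬(lim > -5))).
Before the if: ((3*z > 0 ∨ z < lim - 8) → (3*lim ≠ 1 ∧ 2*lim ≤ z + 2 ∧ (¬(lim > -5)))) ∧ ((¬(3*z > 0 ∨ z < lim - 8)) → (((v ≠ 3 ∧ 3*v = 0) → (¬(lim > -13))) ∧ ((¬(v ≠ 3 ∧ 3*v = 0)) → (¬(lim > -5)))))
Before v := z - v - 6: ((3*z > 0 ∨ z < lim - 8) → (3*lim ≠ 1 ∧ 2*lim ≤ z + 2 ∧ (¬(lim > -5)))) ∧ ((¬(3*z > 0 ∨ z < lim - 8)) → (((z ≠ v + 9 ∧ 3*z = 3*v + 18) → (¬(lim > -13))) ∧ ((¬(z ≠ v + 9 ∧ 3*z = 3*v + 18)) → (¬(lim > -5)))))
Before skip: ((3*z > 0 ∨ z < lim - 8) → (3*lim ≠ 1 ∧ 2*lim ≤ z + 2 ∧ (¬(lim > -5)))) ∧ ((¬(3*z > 0 ∨ z < lim - 8)) → (((z ≠ v + 9 ∧ 3*z = 3*v + 18) → (¬(lim > -13))) ∧ ((¬(z ≠ v + 9 ∧ 3*z = 3*v + 18)) → (¬(lim > -5)))))
Answer: WP = ((3*z > 0 ∨ z < lim - 8) → (3*lim ≠ 1 ∧ 2*lim ≤ z + 2 ∧ (¬(lim > -5)))) ∧ ((¬(3*z > 0 ∨ z < lim - 8)) → (((z ≠ v + 9 ∧ 3*z = 3*v + 18) → (¬(lim > -13))) ∧ ((¬(z ≠ v + 9 ∧ 3*z = 3*v + 18)) → (¬(lim > -5)))))


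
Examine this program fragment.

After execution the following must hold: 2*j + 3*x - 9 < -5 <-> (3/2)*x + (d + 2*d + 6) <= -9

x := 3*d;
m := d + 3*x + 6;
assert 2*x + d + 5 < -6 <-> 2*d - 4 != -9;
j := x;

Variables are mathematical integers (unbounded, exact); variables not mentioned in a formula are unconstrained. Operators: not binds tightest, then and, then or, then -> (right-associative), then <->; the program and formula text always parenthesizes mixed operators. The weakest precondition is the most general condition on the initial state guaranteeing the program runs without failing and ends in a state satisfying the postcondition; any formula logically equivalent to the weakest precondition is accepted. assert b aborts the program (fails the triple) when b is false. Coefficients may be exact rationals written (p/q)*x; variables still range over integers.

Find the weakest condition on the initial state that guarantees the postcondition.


Working backward. After the program, the postcondition 2*j + 3*x - 9 < -5 <-> (3/2)*x + (d + 2*d + 6) <= -9 must hold; in canonical form it is 2*j + 3*x < 4 <-> 3*d + (3/2)*x <= -15.
Before j := x: 5*x < 4 <-> 3*d + (3/2)*x <= -15
Before assert 2*x + d + 5 < -6 <-> 2*d - 4 != -9: (d + 2*x < -11 <-> 2*d != -5) and (5*x < 4 <-> 3*d + (3/2)*x <= -15)
Before m := d + 3*x + 6: (d + 2*x < -11 <-> 2*d != -5) and (5*x < 4 <-> 3*d + (3/2)*x <= -15)
Before x := 3*d: (7*d < -11 <-> 2*d != -5) and (15*d < 4 <-> (15/2)*d <= -15)
Answer: WP = (7*d < -11 <-> 2*d != -5) and (15*d < 4 <-> (15/2)*d <= -15)


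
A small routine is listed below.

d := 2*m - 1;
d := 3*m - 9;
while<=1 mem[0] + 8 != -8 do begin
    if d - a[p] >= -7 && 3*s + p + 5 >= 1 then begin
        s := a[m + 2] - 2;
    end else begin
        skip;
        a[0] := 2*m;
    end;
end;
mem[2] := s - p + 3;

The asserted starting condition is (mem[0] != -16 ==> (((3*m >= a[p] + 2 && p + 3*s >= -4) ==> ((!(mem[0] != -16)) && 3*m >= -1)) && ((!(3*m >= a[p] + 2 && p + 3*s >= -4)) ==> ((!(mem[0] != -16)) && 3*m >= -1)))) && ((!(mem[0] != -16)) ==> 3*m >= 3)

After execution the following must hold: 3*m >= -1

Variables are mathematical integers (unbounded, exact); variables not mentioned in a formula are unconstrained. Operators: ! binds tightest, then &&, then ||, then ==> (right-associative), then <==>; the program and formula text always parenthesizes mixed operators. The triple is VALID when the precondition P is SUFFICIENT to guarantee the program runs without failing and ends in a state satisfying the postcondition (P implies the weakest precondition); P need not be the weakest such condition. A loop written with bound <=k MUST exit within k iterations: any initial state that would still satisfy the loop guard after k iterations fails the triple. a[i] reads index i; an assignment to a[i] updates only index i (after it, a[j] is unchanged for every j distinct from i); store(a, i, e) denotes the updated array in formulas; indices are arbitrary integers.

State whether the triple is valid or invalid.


Working backward. After the program, 3*m >= -1 must hold.
Before mem[2] := s - p + 3: 3*m >= -1
Before the loop (bound <=1), unroll the exhaustion recursion (WP_0 = exit-now case; WP_j = one more guarded iteration, up to j = 1):
  WP_0: (!(mem[0] != -16)) && 3*m >= -1
  WP_1: (mem[0] != -16 ==> (((d >= a[p] - 7 && p + 3*s >= -4) ==> ((!(mem[0] != -16)) && 3*m >= -1)) && ((!(d >= a[p] - 7 && p + 3*s >= -4)) ==> ((!(mem[0] != -16)) && 3*m >= -1)))) && ((!(mem[0] != -16)) ==> 3*m >= -1)
So before the loop: (mem[0] != -16 ==> (((d >= a[p] - 7 && p + 3*s >= -4) ==> ((!(mem[0] != -16)) && 3*m >= -1)) && ((!(d >= a[p] - 7 && p + 3*s >= -4)) ==> ((!(mem[0] != -16)) && 3*m >= -1)))) && ((!(mem[0] != -16)) ==> 3*m >= -1)
Before d := 3*m - 9: (mem[0] != -16 ==> (((3*m >= a[p] + 2 && p + 3*s >= -4) ==> ((!(mem[0] != -16)) && 3*m >= -1)) && ((!(3*m >= a[p] + 2 && p + 3*s >= -4)) ==> ((!(mem[0] != -16)) && 3*m >= -1)))) && ((!(mem[0] != -16)) ==> 3*m >= -1)
Before d := 2*m - 1: (mem[0] != -16 ==> (((3*m >= a[p] + 2 && p + 3*s >= -4) ==> ((!(mem[0] != -16)) && 3*m >= -1)) && ((!(3*m >= a[p] + 2 && p + 3*s >= -4)) ==> ((!(mem[0] != -16)) && 3*m >= -1)))) && ((!(mem[0] != -16)) ==> 3*m >= -1)
The weakest precondition is (mem[0] != -16 ==> (((3*m >= a[p] + 2 && p + 3*s >= -4) ==> ((!(mem[0] != -16)) && 3*m >= -1)) && ((!(3*m >= a[p] + 2 && p + 3*s >= -4)) ==> ((!(mem[0] != -16)) && 3*m >= -1)))) && ((!(mem[0] != -16)) ==> 3*m >= -1).
Check whether (mem[0] != -16 ==> (((3*m >= a[p] + 2 && p + 3*s >= -4) ==> ((!(mem[0] != -16)) && 3*m >= -1)) && ((!(3*m >= a[p] + 2 && p + 3*s >= -4)) ==> ((!(mem[0] != -16)) && 3*m >= -1)))) && ((!(mem[0] != -16)) ==> 3*m >= 3) implies it.
Every state satisfying the precondition satisfies the weakest precondition: the implication holds.
Answer: valid


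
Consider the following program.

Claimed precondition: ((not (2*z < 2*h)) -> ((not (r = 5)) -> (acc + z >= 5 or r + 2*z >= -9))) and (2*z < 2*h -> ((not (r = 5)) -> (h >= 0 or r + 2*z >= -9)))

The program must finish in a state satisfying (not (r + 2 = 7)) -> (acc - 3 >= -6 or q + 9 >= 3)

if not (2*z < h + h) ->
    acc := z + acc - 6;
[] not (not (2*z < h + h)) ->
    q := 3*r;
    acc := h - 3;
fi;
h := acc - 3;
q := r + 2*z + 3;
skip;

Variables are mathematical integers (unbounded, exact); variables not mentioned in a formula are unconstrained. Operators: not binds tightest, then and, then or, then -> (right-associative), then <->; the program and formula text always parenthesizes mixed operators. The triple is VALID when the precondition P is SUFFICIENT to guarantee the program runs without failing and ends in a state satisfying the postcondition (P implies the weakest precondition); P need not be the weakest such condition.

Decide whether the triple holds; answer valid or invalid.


Working backward. After the program, the postcondition (not (r + 2 = 7)) -> (acc - 3 >= -6 or q + 9 >= 3) must hold; in canonical form it is (not (r = 5)) -> (acc >= -3 or q >= -6).
Before skip: (not (r = 5)) -> (acc >= -3 or q >= -6)
Before q := r + 2*z + 3: (not (r = 5)) -> (acc >= -3 or r + 2*z >= -9)
Before h := acc - 3: (not (r = 5)) -> (acc >= -3 or r + 2*z >= -9)
Then branch requires (not (r = 5)) -> (acc + z >= 3 or r + 2*z >= -9); else branch requires (not (r = 5)) -> (h >= 0 or r + 2*z >= -9).
Before the if: ((not (2*z < 2*h)) -> ((not (r = 5)) -> (acc + z >= 3 or r + 2*z >= -9))) and (2*z < 2*h -> ((not (r = 5)) -> (h >= 0 or r + 2*z >= -9)))
The weakest precondition is ((not (2*z < 2*h)) -> ((not (r = 5)) -> (acc + z >= 3 or r + 2*z >= -9))) and (2*z < 2*h -> ((not (r = 5)) -> (h >= 0 or r + 2*z >= -9))).
Check whether ((not (2*z < 2*h)) -> ((not (r = 5)) -> (acc + z >= 5 or r + 2*z >= -9))) and (2*z < 2*h -> ((not (r = 5)) -> (h >= 0 or r + 2*z >= -9))) implies it.
Every state satisfying the precondition satisfies the weakest precondition: the implication holds.
Answer: valid
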